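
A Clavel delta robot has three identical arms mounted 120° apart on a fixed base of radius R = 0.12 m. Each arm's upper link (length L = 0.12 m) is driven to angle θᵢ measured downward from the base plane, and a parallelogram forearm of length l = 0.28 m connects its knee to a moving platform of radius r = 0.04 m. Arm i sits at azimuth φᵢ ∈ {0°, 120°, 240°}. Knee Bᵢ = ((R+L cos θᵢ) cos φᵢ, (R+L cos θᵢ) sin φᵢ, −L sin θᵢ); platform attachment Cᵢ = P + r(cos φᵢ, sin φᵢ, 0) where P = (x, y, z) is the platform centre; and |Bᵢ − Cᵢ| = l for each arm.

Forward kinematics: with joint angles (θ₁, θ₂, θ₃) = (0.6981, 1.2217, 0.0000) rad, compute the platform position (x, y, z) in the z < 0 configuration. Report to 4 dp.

(-0.0003, -0.1271, -0.2576)

arm 1 at φ=0.0°: (R−r)+L cos θ1 = 0.1719;  S1 = (0.1719, 0.0000, -0.0771)
arm 2 at φ=120.0°: (R−r)+L cos θ2 = 0.1210;  S2 = (-0.0605, 0.1048, -0.1128)
φ3=240.0°: virtual centre (-0.1000, -0.1732, 0.0000), radius l
|S₂|²−|S₁|² = -0.0081;  |S₃|²−|S₁|² = 0.0045
[-0.4649 0.2097 -0.0713]·P = -0.0081;  [-0.5439 -0.3464 0.1543]·P = 0.0045
det = 0.2751;  x = 0.0068+0.0278z,  y = -0.0237+0.4016z
into |P−S₁|² = l²: 1.1621z² + 0.1260z + -0.0446 = 0;  Δ = 0.2233;  z = -0.2576 or 0.1491 → z<0 root = -0.2576
x = -0.0003, y = -0.1271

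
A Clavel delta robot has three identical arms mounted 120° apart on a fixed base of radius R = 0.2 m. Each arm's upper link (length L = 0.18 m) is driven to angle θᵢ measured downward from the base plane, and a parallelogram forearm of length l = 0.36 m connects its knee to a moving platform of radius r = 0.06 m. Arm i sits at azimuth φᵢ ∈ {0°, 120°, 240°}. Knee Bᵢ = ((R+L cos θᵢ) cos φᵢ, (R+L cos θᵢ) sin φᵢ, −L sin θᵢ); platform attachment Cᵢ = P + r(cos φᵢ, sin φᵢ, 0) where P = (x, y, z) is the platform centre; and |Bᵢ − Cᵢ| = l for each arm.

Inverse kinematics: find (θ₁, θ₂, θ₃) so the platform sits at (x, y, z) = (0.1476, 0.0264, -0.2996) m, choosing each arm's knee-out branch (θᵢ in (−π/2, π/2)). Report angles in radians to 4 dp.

arm 1 (φ=0.0°): x'=0.1476, y'=0.0264
  A cos θ + B sin θ = C:  -0.0076·cos θ + -0.2996·sin θ = 0.0186
  √(A²+B²)=0.2997;  θ1 = -1.5962+1.5088 ≈ -0.0874
φ2=120.0° → target in arm frame (-0.0509, -0.1410)
  A cos θ + B sin θ = C:  0.1909·cos θ + -0.2996·sin θ = -0.1358
  γ=atan2(-0.2996,0.1909)=-1.0034;  ψ=arccos(-0.3824)=1.9632;  θ2=γ+ψ≈0.9598
rotate P by −φ3: (-0.0967, 0.1146, -0.2996)
  A cos θ + B sin θ = C:  0.2367·cos θ + -0.2996·sin θ = -0.1714
  γ=atan2(-0.2996,0.2367)=-0.9022;  ψ=arccos(-0.4490)=2.0364;  θ3=γ+ψ≈1.1342

θ₁ = -0.0874, θ₂ = 0.9598, θ₃ = 1.1342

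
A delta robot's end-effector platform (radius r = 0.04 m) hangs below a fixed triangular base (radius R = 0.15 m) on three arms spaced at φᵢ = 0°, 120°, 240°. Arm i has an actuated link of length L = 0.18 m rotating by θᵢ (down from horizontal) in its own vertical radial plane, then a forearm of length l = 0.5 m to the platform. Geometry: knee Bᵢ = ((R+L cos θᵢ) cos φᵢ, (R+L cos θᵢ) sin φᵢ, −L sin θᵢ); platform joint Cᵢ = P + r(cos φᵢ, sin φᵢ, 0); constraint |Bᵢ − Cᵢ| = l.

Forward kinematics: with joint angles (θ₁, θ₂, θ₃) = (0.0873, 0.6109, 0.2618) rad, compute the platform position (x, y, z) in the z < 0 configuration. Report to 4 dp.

(0.0708, -0.0639, -0.4609)

φ1=0.0°: virtual centre (0.2893, 0.0000, -0.0157), radius l
arm 2 at φ=120.0°: (R−r)+L cos θ2 = 0.2574;  centre 2 = (-0.1287, 0.2230, -0.1032)
φ3=240.0°: virtual centre (-0.1419, -0.2458, -0.0466), radius l
|centre ₂|²−|centre ₁|² = -0.0070;  |centre ₃|²−|centre ₁|² = -0.0012
plane₁₂: -0.8361x+0.4459y+-0.1751z = -0.0070
det = 0.7957;  x = 0.0050+-0.1428z,  y = -0.0063+0.1249z
into |P−centre ₁|² = l²: 1.0360z² + 0.1110z + -0.1689 = 0;  Δ = 0.7122;  z = -0.4609 or 0.3537 → z<0 root = -0.4609
x = 0.0708, y = -0.0639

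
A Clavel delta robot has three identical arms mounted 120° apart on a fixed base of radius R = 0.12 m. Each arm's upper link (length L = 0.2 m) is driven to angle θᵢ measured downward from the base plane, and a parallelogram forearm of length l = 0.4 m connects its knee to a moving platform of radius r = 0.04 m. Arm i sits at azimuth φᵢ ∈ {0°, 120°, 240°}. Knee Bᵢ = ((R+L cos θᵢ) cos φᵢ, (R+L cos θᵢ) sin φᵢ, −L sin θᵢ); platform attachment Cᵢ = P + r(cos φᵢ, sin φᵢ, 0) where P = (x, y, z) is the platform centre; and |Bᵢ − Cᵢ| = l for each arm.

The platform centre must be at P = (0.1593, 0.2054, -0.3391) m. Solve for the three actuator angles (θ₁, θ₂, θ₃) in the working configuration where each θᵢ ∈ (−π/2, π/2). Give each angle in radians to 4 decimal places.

φ1=0.0° → target in arm frame (0.1593, 0.2054)
  A=-0.0793, B=-0.3391, C=(l²−L²−A²−y'²−z²)/(2L)=-0.1087
  √(A²+B²)=0.3482;  θ1 = -1.8005+1.8881 ≈ 0.0876
φ2=120.0° → target in arm frame (0.0982, -0.2407)
  A=-0.0182, B=-0.3391, C=(l²−L²−A²−y'²−z²)/(2L)=-0.1331
  θ2 = atan2(B,A) + arccos(C/0.3396) = 0.3490
rotate P by −φ3: (-0.2575, 0.0353, -0.3391)
  A=0.3375, B=-0.3391, C=(l²−L²−A²−y'²−z²)/(2L)=-0.2754
  √(A²+B²)=0.4785;  θ3 = -0.7877+2.1841 ≈ 1.3964

θ₁ = 0.0876, θ₂ = 0.3490, θ₃ = 1.3964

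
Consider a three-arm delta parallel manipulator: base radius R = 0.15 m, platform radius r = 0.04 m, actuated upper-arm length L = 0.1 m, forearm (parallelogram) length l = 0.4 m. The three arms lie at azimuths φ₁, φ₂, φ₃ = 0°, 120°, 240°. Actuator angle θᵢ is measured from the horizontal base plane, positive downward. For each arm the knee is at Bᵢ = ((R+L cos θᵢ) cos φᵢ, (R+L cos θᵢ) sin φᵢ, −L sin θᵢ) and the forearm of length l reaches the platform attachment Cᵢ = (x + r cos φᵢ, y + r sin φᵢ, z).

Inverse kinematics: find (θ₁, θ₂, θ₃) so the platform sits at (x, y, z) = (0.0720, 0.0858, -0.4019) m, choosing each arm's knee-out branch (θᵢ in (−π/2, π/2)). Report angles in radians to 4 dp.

arm 1 (φ=0.0°): x'=0.0720, y'=0.0858
  e−x'=0.0380;  (l²−L²−(e−x')²−y'²−z²)/2L = -0.1016
  √(A²+B²)=0.4037;  θ1 = -1.4765+1.8253 ≈ 0.3488
arm 2 (φ=120.0°): x'=0.0383, y'=-0.1053
  A cos θ + B sin θ = C:  0.0717·cos θ + -0.4019·sin θ = -0.1387
  θ2 = atan2(B,A) + arccos(C/0.4082) = 0.5232
arm 3 (φ=240.0°): x'=-0.1103, y'=0.0195
  e−x'=0.2203;  (l²−L²−(e−x')²−y'²−z²)/2L = -0.3022
  √(A²+B²)=0.4583;  θ3 = -1.0694+2.2907 ≈ 1.2213

θ₁ = 0.3488, θ₂ = 0.5232, θ₃ = 1.2213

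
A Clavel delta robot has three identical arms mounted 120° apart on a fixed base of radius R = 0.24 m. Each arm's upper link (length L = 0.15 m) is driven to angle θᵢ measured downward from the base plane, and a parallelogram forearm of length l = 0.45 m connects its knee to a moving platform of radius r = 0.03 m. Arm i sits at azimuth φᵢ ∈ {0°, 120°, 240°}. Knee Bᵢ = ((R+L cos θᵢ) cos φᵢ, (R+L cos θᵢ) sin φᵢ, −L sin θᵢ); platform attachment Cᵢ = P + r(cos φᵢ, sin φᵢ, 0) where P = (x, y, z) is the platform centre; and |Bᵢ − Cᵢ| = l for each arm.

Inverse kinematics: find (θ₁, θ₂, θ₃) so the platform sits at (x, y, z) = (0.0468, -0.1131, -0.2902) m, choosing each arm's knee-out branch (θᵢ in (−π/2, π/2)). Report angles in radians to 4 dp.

θ₁ = -0.0872, θ₂ = 0.9597, θ₃ = -0.3498

arm 1 (φ=0.0°): x'=0.0468, y'=-0.1131
  A=0.1632, B=-0.2902, C=(l²−L²−A²−y'²−z²)/(2L)=0.1879
  √(A²+B²)=0.3329;  θ1 = -1.0585+0.9713 ≈ -0.0872
φ2=120.0° → target in arm frame (-0.1213, 0.0160)
  e−x'=0.3313;  (l²−L²−(e−x')²−y'²−z²)/2L = -0.0475
  γ=atan2(-0.2902,0.3313)=-0.7193;  ψ=arccos(-0.1079)=1.6790;  θ2=γ+ψ≈0.9597
rotate P by −φ3: (0.0745, 0.0971, -0.2902)
  A cos θ + B sin θ = C:  0.1355·cos θ + -0.2902·sin θ = 0.2267
  γ=atan2(-0.2902,0.1355)=-1.1341;  ψ=arccos(0.7079)=0.7843;  θ3=γ+ψ≈-0.3498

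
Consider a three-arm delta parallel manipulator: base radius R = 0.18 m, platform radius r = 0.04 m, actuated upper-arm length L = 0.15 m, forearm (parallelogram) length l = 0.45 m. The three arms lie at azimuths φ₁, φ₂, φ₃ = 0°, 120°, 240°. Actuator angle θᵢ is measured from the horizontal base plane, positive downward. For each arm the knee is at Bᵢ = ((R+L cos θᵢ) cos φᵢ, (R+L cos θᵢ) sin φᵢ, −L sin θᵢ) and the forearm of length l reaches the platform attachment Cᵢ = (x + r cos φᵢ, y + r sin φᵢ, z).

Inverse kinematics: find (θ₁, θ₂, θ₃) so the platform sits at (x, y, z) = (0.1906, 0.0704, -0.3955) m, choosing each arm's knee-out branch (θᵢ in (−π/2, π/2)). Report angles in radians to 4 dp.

θ₁ = -0.2619, θ₂ = 0.7854, θ₃ = 1.2214

rotate P by −φ1: (0.1906, 0.0704, -0.3955)
  A=-0.0506, B=-0.3955, C=(l²−L²−A²−y'²−z²)/(2L)=0.0535
  θ1 = atan2(B,A) + arccos(C/0.3987) = -0.2619
φ2=120.0° → target in arm frame (-0.0343, -0.2003)
  e−x'=0.1743;  (l²−L²−(e−x')²−y'²−z²)/2L = -0.1564
  γ=atan2(-0.3955,0.1743)=-1.1556;  ψ=arccos(-0.3618)=1.9410;  θ2=γ+ψ≈0.7854
φ3=240.0° → target in arm frame (-0.1563, 0.1299)
  A=0.2963, B=-0.3955, C=(l²−L²−A²−y'²−z²)/(2L)=-0.2702
  √(A²+B²)=0.4942;  θ3 = -0.9279+2.1493 ≈ 1.2214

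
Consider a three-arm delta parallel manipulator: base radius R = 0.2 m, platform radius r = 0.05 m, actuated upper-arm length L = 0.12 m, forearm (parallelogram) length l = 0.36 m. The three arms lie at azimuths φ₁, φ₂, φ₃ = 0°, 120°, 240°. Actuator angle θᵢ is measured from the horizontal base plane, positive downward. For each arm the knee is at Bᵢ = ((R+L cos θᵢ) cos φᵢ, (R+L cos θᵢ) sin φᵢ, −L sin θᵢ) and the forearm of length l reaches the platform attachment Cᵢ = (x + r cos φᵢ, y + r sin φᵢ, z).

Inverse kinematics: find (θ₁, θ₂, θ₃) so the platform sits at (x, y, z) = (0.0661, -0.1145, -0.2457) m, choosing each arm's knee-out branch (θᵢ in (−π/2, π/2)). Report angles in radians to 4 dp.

arm 1 (φ=0.0°): x'=0.0661, y'=-0.1145
  A=0.0839, B=-0.2457, C=(l²−L²−A²−y'²−z²)/(2L)=0.1445
  θ1 = atan2(B,A) + arccos(C/0.2596) = -0.2612
φ2=120.0° → target in arm frame (-0.1322, 0.0000)
  A cos θ + B sin θ = C:  0.2822·cos θ + -0.2457·sin θ = -0.1034
  γ=atan2(-0.2457,0.2822)=-0.7163;  ψ=arccos(-0.2763)=1.8507;  θ2=γ+ψ≈1.1344
φ3=240.0° → target in arm frame (0.0661, 0.1145)
  A=0.0839, B=-0.2457, C=(l²−L²−A²−y'²−z²)/(2L)=0.1445
  √(A²+B²)=0.2596;  θ3 = -1.2418+0.9804 ≈ -0.2613

θ₁ = -0.2612, θ₂ = 1.1344, θ₃ = -0.2613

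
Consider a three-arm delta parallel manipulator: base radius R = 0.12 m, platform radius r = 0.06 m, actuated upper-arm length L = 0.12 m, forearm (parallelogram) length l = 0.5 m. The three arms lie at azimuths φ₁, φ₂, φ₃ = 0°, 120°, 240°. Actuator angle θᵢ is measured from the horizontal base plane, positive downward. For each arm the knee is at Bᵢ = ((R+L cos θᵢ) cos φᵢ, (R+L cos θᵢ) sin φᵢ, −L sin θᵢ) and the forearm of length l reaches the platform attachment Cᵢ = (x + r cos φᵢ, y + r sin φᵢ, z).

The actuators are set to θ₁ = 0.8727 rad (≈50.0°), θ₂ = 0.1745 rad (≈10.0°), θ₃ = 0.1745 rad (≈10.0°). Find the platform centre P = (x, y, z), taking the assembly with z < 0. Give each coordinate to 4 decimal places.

(-0.1650, 0.0000, -0.4903)

arm 1 at φ=0.0°: e+L cos θ1 = 0.1371;  centre 1 = (0.1371, 0.0000, -0.0919)
φ2=120.0°: virtual centre (-0.0891, 0.1543, -0.0208), radius l
arm 3 at φ=240.0°: e+L cos θ3 = 0.1782;  centre 3 = (-0.0891, -0.1543, -0.0208)
subtract pairs → two planes through P
linear system: -0.4524x+0.3086y = 0.0049−0.1422z; -0.4524x+-0.3086y = 0.0049−0.1422z
Cramer: x(z) = -0.0109+0.3143z;  y(z) = 0.0000-0.0000z
quadratic in z: (1.0988)z²+(0.0908)z+(-0.2196)=0, √Δ=0.9867 → z ∈ {-0.4903, 0.4077}; z = -0.4903 (taking z<0)
x = -0.1650, y = 0.0000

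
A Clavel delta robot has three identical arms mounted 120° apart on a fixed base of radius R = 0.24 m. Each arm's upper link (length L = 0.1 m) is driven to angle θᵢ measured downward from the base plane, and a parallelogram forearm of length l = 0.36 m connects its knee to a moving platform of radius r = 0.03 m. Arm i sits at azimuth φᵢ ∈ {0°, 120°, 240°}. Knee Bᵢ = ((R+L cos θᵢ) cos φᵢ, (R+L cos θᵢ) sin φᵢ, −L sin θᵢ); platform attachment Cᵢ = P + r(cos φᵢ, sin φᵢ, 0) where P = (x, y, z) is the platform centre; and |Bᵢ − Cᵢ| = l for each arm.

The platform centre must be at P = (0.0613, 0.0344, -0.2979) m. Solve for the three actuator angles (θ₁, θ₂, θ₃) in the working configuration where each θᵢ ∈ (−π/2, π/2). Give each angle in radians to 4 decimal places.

θ₁ = 0.3492, θ₂ = 0.8728, θ₃ = 1.3093

arm 1 (φ=0.0°): x'=0.0613, y'=0.0344
  e−x'=0.1487;  (l²−L²−(e−x')²−y'²−z²)/2L = 0.0378
  γ=atan2(-0.2979,0.1487)=-1.1078;  ψ=arccos(0.1135)=1.4570;  θ1=γ+ψ≈0.3492
arm 2 (φ=120.0°): x'=-0.0009, y'=-0.0703
  A=0.2109, B=-0.2979, C=(l²−L²−A²−y'²−z²)/(2L)=-0.0927
  √(A²+B²)=0.3650;  θ2 = -0.9548+1.8277 ≈ 0.8728
rotate P by −φ3: (-0.0604, 0.0359, -0.2979)
  A cos θ + B sin θ = C:  0.2704·cos θ + -0.2979·sin θ = -0.2179
  √(A²+B²)=0.4023;  θ3 = -0.8337+2.1430 ≈ 1.3093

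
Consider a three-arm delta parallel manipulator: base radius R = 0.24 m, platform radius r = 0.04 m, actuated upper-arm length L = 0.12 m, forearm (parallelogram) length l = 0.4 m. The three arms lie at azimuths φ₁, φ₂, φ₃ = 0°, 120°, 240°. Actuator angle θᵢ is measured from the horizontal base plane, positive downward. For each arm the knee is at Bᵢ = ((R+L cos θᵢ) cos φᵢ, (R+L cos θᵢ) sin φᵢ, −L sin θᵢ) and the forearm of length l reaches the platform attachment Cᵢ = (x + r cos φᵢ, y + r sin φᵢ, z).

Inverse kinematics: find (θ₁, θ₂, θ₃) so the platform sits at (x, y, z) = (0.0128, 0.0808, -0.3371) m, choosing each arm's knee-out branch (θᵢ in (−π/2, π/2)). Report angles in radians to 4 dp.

θ₁ = 0.6109, θ₂ = 0.2616, θ₃ = 1.1343

arm 1 (φ=0.0°): x'=0.0128, y'=0.0808
  A=0.1872, B=-0.3371, C=(l²−L²−A²−y'²−z²)/(2L)=-0.0400
  √(A²+B²)=0.3856;  θ1 = -1.0639+1.6748 ≈ 0.6109
arm 2 (φ=120.0°): x'=0.0636, y'=-0.0515
  A=0.1364, B=-0.3371, C=(l²−L²−A²−y'²−z²)/(2L)=0.0446
  θ2 = atan2(B,A) + arccos(C/0.3637) = 0.2616
φ3=240.0° → target in arm frame (-0.0764, -0.0293)
  e−x'=0.2764;  (l²−L²−(e−x')²−y'²−z²)/2L = -0.1887
  √(A²+B²)=0.4359;  θ3 = -0.8841+2.0184 ≈ 1.1343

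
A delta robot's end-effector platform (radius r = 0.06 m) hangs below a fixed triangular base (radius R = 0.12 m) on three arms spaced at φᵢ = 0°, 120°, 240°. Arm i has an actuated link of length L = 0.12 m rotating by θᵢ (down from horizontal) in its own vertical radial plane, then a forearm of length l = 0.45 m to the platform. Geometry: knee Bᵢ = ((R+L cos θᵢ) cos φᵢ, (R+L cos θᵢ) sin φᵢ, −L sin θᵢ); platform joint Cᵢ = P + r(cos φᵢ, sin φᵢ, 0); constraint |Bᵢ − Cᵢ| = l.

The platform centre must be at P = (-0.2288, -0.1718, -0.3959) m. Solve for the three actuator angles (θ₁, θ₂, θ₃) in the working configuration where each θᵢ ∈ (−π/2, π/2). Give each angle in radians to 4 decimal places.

θ₁ = 1.3965, θ₂ = 0.8727, θ₃ = -0.2617

φ1=0.0° → target in arm frame (-0.2288, -0.1718)
  A=0.2888, B=-0.3959, C=(l²−L²−A²−y'²−z²)/(2L)=-0.3398
  γ=atan2(-0.3959,0.2888)=-0.9406;  ψ=arccos(-0.6935)=2.3371;  θ1=γ+ψ≈1.3965
rotate P by −φ2: (-0.0344, 0.2840, -0.3959)
  e−x'=0.0944;  (l²−L²−(e−x')²−y'²−z²)/2L = -0.2426
  θ2 = atan2(B,A) + arccos(C/0.4070) = 0.8727
arm 3 (φ=240.0°): x'=0.2632, y'=-0.1122
  A cos θ + B sin θ = C:  -0.2032·cos θ + -0.3959·sin θ = -0.0938
  γ=atan2(-0.3959,-0.2032)=-2.0450;  ψ=arccos(-0.2109)=1.7833;  θ3=γ+ψ≈-0.2617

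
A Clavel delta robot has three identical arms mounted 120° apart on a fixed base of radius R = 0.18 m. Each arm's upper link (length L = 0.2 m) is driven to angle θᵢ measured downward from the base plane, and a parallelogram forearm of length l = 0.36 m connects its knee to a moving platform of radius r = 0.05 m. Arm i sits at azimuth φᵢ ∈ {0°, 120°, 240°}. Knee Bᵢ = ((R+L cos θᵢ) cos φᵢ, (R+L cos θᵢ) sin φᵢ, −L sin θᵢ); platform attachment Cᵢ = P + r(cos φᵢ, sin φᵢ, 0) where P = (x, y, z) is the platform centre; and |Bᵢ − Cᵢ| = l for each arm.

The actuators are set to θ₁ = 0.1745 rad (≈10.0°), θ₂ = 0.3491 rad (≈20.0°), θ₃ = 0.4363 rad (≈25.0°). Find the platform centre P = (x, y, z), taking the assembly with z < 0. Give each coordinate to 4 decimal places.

S1 = (0.3270·cos0.0°, 0.3270·sin0.0°, -0.0347) = (0.3270, 0.0000, -0.0347)
φ2=120.0°: virtual centre (-0.1590, 0.2753, -0.0684), radius l
S3 = (0.3113·cos240.0°, 0.3113·sin240.0°, -0.0845) = (-0.1556, -0.2696, -0.0845)
|S₂|²−|S₁|² = -0.0023;  |S₃|²−|S₁|² = -0.0041
linear system: -0.9719x+0.5507y = -0.0023−-0.0674z; -0.9652x+-0.5391y = -0.0041−-0.0996z
det = 1.0555;  x = 0.0033+-0.0864z,  y = 0.0016+-0.0301z
into |P−S₁|² = l²: 1.0084z² + 0.1253z + -0.0237 = 0;  Δ = 0.1111;  z = -0.2274 or 0.1032 → z<0 root = -0.2274
x = 0.0230, y = 0.0085

(0.0230, 0.0085, -0.2274)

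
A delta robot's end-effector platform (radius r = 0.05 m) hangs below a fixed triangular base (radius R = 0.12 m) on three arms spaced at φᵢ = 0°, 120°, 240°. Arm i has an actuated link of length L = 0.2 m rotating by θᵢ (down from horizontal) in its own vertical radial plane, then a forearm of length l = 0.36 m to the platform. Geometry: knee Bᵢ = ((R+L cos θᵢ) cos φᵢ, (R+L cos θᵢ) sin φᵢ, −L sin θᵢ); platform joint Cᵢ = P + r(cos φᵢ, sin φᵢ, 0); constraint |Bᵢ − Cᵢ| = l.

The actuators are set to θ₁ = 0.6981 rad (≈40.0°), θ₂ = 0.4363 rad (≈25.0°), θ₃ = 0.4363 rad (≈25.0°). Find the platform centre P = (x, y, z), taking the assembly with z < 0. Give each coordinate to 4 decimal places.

(-0.0513, 0.0000, -0.3615)

φ1=0.0°: virtual centre (0.2232, 0.0000, -0.1286), radius l
centre 2 = (0.2513·cos120.0°, 0.2513·sin120.0°, -0.0845) = (-0.1256, 0.2176, -0.0845)
φ3=240.0°: virtual centre (-0.1256, -0.2176, -0.0845), radius l
|centre ₂|²−|centre ₁|² = 0.0039;  |centre ₃|²−|centre ₁|² = 0.0039
plane₁₂: -0.6977x+0.4352y+0.0881z = 0.0039
Cramer: x(z) = -0.0056+0.1262z;  y(z) = 0.0000-0.0000z
sphere 1 gives Az²+Bz+C=0 with A=1.0159, B=0.1993, C=-0.0607;  B²−4AC=0.2864;  roots -0.3615, 0.1653;  negative root z = -0.3615
x = -0.0513, y = 0.0000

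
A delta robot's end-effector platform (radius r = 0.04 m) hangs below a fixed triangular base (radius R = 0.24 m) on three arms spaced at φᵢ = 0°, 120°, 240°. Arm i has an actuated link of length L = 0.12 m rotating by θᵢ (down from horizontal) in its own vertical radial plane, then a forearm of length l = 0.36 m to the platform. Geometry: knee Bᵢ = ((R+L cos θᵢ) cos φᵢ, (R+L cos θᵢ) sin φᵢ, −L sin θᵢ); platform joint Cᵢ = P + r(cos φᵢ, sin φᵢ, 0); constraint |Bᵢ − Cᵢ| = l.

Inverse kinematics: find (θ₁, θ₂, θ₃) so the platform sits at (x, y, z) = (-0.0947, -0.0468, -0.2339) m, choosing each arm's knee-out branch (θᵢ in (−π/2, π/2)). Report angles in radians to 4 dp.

φ1=0.0° → target in arm frame (-0.0947, -0.0468)
  A=0.2947, B=-0.2339, C=(l²−L²−A²−y'²−z²)/(2L)=-0.1189
  γ=atan2(-0.2339,0.2947)=-0.6709;  ψ=arccos(-0.3161)=1.8925;  θ1=γ+ψ≈1.2216
φ2=120.0° → target in arm frame (0.0068, 0.1054)
  A=0.1932, B=-0.2339, C=(l²−L²−A²−y'²−z²)/(2L)=0.0503
  √(A²+B²)=0.3034;  θ2 = -0.8805+1.4044 ≈ 0.5239
arm 3 (φ=240.0°): x'=0.0879, y'=-0.0586
  e−x'=0.1121;  (l²−L²−(e−x')²−y'²−z²)/2L = 0.1854
  γ=atan2(-0.2339,0.1121)=-1.1238;  ψ=arccos(0.7146)=0.7748;  θ3=γ+ψ≈-0.3490

θ₁ = 1.2216, θ₂ = 0.5239, θ₃ = -0.3490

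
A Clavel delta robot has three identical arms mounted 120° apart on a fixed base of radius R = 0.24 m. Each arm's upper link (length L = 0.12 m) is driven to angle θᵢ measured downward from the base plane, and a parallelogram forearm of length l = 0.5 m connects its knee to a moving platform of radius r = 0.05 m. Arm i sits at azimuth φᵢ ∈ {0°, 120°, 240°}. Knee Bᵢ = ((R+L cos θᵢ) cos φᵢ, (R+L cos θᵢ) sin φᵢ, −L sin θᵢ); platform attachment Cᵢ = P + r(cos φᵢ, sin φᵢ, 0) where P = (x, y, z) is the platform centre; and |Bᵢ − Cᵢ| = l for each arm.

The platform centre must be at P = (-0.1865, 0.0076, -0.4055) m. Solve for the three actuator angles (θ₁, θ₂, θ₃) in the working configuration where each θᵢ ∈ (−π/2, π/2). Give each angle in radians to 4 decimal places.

rotate P by −φ1: (-0.1865, 0.0076, -0.4055)
  A=0.3765, B=-0.4055, C=(l²−L²−A²−y'²−z²)/(2L)=-0.2943
  √(A²+B²)=0.5533;  θ1 = -0.8225+2.1317 ≈ 1.3092
arm 2 (φ=120.0°): x'=0.0998, y'=0.1577
  A=0.0902, B=-0.4055, C=(l²−L²−A²−y'²−z²)/(2L)=0.1590
  θ2 = atan2(B,A) + arccos(C/0.4154) = -0.1740
rotate P by −φ3: (0.0867, -0.1653, -0.4055)
  e−x'=0.1033;  (l²−L²−(e−x')²−y'²−z²)/2L = 0.1382
  √(A²+B²)=0.4185;  θ3 = -1.3213+1.2343 ≈ -0.0870

θ₁ = 1.3092, θ₂ = -0.1740, θ₃ = -0.0870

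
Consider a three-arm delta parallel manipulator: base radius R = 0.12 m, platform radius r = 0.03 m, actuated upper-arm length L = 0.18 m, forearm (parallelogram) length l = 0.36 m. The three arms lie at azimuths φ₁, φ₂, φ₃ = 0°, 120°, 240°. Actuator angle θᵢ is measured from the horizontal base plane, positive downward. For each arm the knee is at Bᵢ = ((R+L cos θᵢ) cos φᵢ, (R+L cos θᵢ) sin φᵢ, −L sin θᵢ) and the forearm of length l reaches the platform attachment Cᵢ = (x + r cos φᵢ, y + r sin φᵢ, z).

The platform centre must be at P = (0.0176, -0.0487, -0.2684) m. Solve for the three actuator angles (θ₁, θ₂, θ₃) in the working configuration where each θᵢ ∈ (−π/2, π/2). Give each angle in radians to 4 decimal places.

θ₁ = 0.0872, θ₂ = 0.4359, θ₃ = 0.0000

rotate P by −φ1: (0.0176, -0.0487, -0.2684)
  A=0.0724, B=-0.2684, C=(l²−L²−A²−y'²−z²)/(2L)=0.0487
  √(A²+B²)=0.2780;  θ1 = -1.3073+1.3945 ≈ 0.0872
rotate P by −φ2: (-0.0510, 0.0091, -0.2684)
  A cos θ + B sin θ = C:  0.1410·cos θ + -0.2684·sin θ = 0.0145
  γ=atan2(-0.2684,0.1410)=-1.0872;  ψ=arccos(0.0477)=1.5231;  θ2=γ+ψ≈0.4359
arm 3 (φ=240.0°): x'=0.0334, y'=0.0396
  A=0.0566, B=-0.2684, C=(l²−L²−A²−y'²−z²)/(2L)=0.0566
  θ3 = atan2(B,A) + arccos(C/0.2743) = 0.0000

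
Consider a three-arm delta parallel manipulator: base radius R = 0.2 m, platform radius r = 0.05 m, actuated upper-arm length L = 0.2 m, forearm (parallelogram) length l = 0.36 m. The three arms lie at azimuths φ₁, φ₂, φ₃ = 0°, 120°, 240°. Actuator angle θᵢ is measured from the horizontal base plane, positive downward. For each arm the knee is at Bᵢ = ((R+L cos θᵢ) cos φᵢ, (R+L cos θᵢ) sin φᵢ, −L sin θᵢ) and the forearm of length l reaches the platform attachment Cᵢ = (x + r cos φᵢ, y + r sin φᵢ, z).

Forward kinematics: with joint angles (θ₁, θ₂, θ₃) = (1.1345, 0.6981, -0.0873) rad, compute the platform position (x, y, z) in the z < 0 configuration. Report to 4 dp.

centre 1 = (0.2345·cos0.0°, 0.2345·sin0.0°, -0.1813) = (0.2345, 0.0000, -0.1813)
φ2=120.0°: virtual centre (-0.1516, 0.2626, -0.1286), radius l
arm 3 at φ=240.0°: ρ3 = 0.3492;  centre 3 = (-0.1746, -0.3024, 0.0174)
eliminate P² terms by subtracting sphere 1 from 2 and 3
linear system: -0.7722x+0.5252y = 0.0206−0.1054z; -0.8183x+-0.6049y = 0.0344−0.3974z
Cramer: x(z) = -0.0341+0.3038z;  y(z) = -0.0108+0.2460z
into |P−centre ₁|² = l²: 1.1528z² + 0.1940z + -0.0245 = 0;  Δ = 0.1506;  z = -0.2525 or 0.0842 → z<0 root = -0.2525
x = -0.1108, y = -0.0729

(-0.1108, -0.0729, -0.2525)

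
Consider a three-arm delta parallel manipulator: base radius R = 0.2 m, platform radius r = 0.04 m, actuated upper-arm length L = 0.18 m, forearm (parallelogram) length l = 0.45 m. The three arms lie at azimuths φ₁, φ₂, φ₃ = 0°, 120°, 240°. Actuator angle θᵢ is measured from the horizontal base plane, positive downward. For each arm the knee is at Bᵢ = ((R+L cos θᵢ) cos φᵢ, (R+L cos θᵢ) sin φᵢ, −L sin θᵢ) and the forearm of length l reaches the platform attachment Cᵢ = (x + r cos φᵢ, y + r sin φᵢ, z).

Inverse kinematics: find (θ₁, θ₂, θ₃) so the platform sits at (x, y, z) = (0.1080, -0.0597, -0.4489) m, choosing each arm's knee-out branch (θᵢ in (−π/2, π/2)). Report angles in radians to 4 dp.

θ₁ = 0.3491, θ₂ = 1.1346, θ₃ = 0.7855

φ1=0.0° → target in arm frame (0.1080, -0.0597)
  A cos θ + B sin θ = C:  0.0520·cos θ + -0.4489·sin θ = -0.1047
  θ1 = atan2(B,A) + arccos(C/0.4519) = 0.3491
arm 2 (φ=120.0°): x'=-0.1057, y'=-0.0637
  e−x'=0.2657;  (l²−L²−(e−x')²−y'²−z²)/2L = -0.2946
  θ2 = atan2(B,A) + arccos(C/0.5216) = 1.1346
rotate P by −φ3: (-0.0023, 0.1234, -0.4489)
  A=0.1623, B=-0.4489, C=(l²−L²−A²−y'²−z²)/(2L)=-0.2027
  γ=atan2(-0.4489,0.1623)=-1.2239;  ψ=arccos(-0.4247)=2.0094;  θ3=γ+ψ≈0.7855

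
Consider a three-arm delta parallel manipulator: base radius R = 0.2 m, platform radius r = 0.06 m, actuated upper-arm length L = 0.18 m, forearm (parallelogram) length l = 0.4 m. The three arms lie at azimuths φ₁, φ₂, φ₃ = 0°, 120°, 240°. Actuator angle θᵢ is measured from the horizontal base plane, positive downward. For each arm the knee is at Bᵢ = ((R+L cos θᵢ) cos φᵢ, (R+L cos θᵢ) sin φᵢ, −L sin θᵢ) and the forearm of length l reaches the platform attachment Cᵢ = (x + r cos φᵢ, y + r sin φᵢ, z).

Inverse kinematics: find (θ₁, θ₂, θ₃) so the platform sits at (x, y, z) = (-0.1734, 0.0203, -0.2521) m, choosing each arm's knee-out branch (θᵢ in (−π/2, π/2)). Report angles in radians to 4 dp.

φ1=0.0° → target in arm frame (-0.1734, 0.0203)
  A cos θ + B sin θ = C:  0.3134·cos θ + -0.2521·sin θ = -0.0961
  √(A²+B²)=0.4022;  θ1 = -0.6774+1.8120 ≈ 1.1346
arm 2 (φ=120.0°): x'=0.1043, y'=0.1400
  A=0.0357, B=-0.2521, C=(l²−L²−A²−y'²−z²)/(2L)=0.1199
  γ=atan2(-0.2521,0.0357)=-1.4300;  ψ=arccos(0.4709)=1.0805;  θ2=γ+ψ≈-0.3496
φ3=240.0° → target in arm frame (0.0691, -0.1603)
  e−x'=0.0709;  (l²−L²−(e−x')²−y'²−z²)/2L = 0.0926
  θ3 = atan2(B,A) + arccos(C/0.2619) = -0.0872

θ₁ = 1.1346, θ₂ = -0.3496, θ₃ = -0.0872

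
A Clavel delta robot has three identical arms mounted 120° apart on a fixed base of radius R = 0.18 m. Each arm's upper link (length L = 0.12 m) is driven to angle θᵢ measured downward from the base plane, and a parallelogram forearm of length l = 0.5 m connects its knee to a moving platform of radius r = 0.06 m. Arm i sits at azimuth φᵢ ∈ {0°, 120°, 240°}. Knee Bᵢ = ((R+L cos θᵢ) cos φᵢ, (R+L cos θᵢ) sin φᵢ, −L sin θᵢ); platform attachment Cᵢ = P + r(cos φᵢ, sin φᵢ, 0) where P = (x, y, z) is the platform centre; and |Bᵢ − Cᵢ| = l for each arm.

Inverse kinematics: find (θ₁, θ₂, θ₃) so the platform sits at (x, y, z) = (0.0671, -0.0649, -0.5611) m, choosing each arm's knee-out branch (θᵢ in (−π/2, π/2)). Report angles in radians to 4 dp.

θ₁ = 0.7854, θ₂ = 1.3964, θ₃ = 0.9599

φ1=0.0° → target in arm frame (0.0671, -0.0649)
  A cos θ + B sin θ = C:  0.0529·cos θ + -0.5611·sin θ = -0.3593
  √(A²+B²)=0.5636;  θ1 = -1.4768+2.2622 ≈ 0.7854
arm 2 (φ=120.0°): x'=-0.0898, y'=-0.0257
  A=0.2098, B=-0.5611, C=(l²−L²−A²−y'²−z²)/(2L)=-0.5162
  γ=atan2(-0.5611,0.2098)=-1.2131;  ψ=arccos(-0.8617)=2.6095;  θ2=γ+ψ≈1.3964
arm 3 (φ=240.0°): x'=0.0227, y'=0.0906
  A cos θ + B sin θ = C:  0.0973·cos θ + -0.5611·sin θ = -0.4038
  θ3 = atan2(B,A) + arccos(C/0.5695) = 0.9599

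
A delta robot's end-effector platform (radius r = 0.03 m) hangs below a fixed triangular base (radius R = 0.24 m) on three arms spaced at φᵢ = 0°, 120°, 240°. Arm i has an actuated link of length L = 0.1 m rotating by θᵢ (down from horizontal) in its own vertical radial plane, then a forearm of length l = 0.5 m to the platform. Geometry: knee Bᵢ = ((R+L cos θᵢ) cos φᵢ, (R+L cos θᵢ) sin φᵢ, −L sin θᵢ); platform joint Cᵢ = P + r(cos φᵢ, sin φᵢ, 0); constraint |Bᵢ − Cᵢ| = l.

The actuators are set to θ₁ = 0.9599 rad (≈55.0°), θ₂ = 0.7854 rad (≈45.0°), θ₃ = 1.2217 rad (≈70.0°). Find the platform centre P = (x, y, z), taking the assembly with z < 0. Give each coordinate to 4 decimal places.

arm 1 at φ=0.0°: (R−r)+L cos θ1 = 0.2674;  S1 = (0.2674, 0.0000, -0.0819)
S2 = (0.2807·cos120.0°, 0.2807·sin120.0°, -0.0707) = (-0.1404, 0.2431, -0.0707)
φ3=240.0°: virtual centre (-0.1221, -0.2115, -0.0940), radius l
eliminate P² terms by subtracting sphere 1 from 2 and 3
plane₁₂: -0.8154x+0.4862y+0.0224z = 0.0056
Cramer: x(z) = 0.0033-0.0031z;  y(z) = 0.0170-0.0513z
into |P−S₁|² = l²: 1.0026z² + 0.1637z + -0.1733 = 0;  Δ = 0.7216;  z = -0.5053 or 0.3420 → z<0 root = -0.5053
x = 0.0048, y = 0.0429

(0.0048, 0.0429, -0.5053)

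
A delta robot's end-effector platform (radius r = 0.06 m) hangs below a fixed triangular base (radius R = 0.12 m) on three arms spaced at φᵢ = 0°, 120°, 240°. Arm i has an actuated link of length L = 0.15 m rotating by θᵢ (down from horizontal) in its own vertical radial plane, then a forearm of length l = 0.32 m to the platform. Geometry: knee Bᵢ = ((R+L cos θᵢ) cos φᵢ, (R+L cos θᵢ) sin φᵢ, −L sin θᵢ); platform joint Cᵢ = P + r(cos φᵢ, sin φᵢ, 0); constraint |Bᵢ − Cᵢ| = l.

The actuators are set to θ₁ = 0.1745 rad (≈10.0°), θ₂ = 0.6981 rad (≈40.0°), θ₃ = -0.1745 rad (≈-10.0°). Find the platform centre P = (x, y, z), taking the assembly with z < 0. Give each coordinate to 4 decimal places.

φ1=0.0°: virtual centre (0.2077, 0.0000, -0.0260), radius l
arm 2 at φ=120.0°: (R−r)+L cos θ2 = 0.1749;  centre 2 = (-0.0875, 0.1515, -0.0964)
φ3=240.0°: virtual centre (-0.1039, -0.1799, 0.0260), radius l
|centre ₂|²−|centre ₁|² = -0.0039;  |centre ₃|²−|centre ₁|² = 0.0000
[-0.5904 0.3030 -0.1407]·P = -0.0039;  [-0.6232 -0.3598 0.1042]·P = 0.0000
det = 0.4012;  x = 0.0035+-0.0476z,  y = -0.0061+0.3719z
sphere 1 gives Az²+Bz+C=0 with A=1.1406, B=0.0670, C=-0.0600;  B²−4AC=0.2782;  roots -0.2606, 0.2019;  negative root z = -0.2606
x = 0.0159, y = -0.1030

(0.0159, -0.1030, -0.2606)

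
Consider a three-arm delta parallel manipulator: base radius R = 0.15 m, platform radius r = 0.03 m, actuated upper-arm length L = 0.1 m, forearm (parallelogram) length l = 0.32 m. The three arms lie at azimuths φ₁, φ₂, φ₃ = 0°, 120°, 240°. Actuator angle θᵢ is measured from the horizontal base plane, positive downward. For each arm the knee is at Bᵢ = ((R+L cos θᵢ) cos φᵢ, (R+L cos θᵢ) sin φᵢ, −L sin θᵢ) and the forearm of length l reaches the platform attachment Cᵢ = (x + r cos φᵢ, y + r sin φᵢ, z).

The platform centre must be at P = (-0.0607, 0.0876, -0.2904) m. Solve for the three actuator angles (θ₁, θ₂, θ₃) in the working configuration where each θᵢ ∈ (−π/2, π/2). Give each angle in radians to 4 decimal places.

φ1=0.0° → target in arm frame (-0.0607, 0.0876)
  A cos θ + B sin θ = C:  0.1807·cos θ + -0.2904·sin θ = -0.1613
  γ=atan2(-0.2904,0.1807)=-1.0142;  ψ=arccos(-0.4716)=2.0619;  θ1=γ+ψ≈1.0477
φ2=120.0° → target in arm frame (0.1062, 0.0088)
  e−x'=0.0138;  (l²−L²−(e−x')²−y'²−z²)/2L = 0.0390
  √(A²+B²)=0.2907;  θ2 = -1.5234+1.4362 ≈ -0.0871
arm 3 (φ=240.0°): x'=-0.0455, y'=-0.0964
  A=0.1655, B=-0.2904, C=(l²−L²−A²−y'²−z²)/(2L)=-0.1431
  θ3 = atan2(B,A) + arccos(C/0.3343) = 0.9603

θ₁ = 1.0477, θ₂ = -0.0871, θ₃ = 0.9603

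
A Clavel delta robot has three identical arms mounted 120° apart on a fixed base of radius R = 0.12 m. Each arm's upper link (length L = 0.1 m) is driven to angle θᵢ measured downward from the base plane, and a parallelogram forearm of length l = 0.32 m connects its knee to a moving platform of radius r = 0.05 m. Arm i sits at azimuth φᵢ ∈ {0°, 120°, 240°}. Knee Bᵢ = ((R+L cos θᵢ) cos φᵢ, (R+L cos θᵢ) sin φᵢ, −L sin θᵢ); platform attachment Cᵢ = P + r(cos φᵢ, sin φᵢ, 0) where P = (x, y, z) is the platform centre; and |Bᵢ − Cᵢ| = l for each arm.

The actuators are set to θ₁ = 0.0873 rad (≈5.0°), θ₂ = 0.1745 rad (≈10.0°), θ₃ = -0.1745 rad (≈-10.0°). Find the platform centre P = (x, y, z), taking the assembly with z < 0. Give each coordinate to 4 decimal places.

centre 1 = (0.1696·cos0.0°, 0.1696·sin0.0°, -0.0087) = (0.1696, 0.0000, -0.0087)
arm 2 at φ=120.0°: (R−r)+L cos θ2 = 0.1685;  centre 2 = (-0.0842, 0.1459, -0.0174)
φ3=240.0°: virtual centre (-0.0842, -0.1459, 0.0174), radius l
eliminate P² terms by subtracting sphere 1 from 2 and 3
[-0.5077 0.2918 -0.0173]·P = -0.0002;  [-0.5077 -0.2918 0.0522]·P = -0.0002
det = 0.2963;  x = 0.0003+0.0343z,  y = 0.0000+0.1190z
sphere 1 gives Az²+Bz+C=0 with A=1.0153, B=0.0058, C=-0.0737;  B²−4AC=0.2992;  roots -0.2722, 0.2665;  negative root z = -0.2722
x = -0.0090, y = -0.0324

(-0.0090, -0.0324, -0.2722)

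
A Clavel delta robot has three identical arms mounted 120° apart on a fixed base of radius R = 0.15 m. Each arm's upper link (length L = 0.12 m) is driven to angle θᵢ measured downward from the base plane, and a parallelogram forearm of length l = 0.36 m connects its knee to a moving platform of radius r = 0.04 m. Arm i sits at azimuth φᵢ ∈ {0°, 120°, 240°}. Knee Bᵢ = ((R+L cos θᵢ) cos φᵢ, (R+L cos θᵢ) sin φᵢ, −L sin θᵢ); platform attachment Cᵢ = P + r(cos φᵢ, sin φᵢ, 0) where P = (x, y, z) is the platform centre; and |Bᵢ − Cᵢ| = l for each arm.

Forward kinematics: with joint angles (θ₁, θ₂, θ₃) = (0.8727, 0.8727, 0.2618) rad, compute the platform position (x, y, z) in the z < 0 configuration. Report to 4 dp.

arm 1 at φ=0.0°: ρ1 = 0.1871;  S1 = (0.1871, 0.0000, -0.0919)
φ2=120.0°: virtual centre (-0.0936, 0.1621, -0.0919), radius l
arm 3 at φ=240.0°: ρ3 = 0.2259;  S3 = (-0.1130, -0.1956, -0.0311)
|S₂|²−|S₁|² = 0.0000;  |S₃|²−|S₁|² = 0.0085
plane₁₂: -0.5614x+0.3241y+0.0000z = 0.0000
Cramer: x(z) = -0.0067+0.0953z;  y(z) = -0.0116+0.1650z
sphere 1 gives Az²+Bz+C=0 with A=1.0363, B=0.1431, C=-0.0835;  B²−4AC=0.3664;  roots -0.3611, 0.2230;  negative root z = -0.3611
x = -0.0411, y = -0.0711

(-0.0411, -0.0711, -0.3611)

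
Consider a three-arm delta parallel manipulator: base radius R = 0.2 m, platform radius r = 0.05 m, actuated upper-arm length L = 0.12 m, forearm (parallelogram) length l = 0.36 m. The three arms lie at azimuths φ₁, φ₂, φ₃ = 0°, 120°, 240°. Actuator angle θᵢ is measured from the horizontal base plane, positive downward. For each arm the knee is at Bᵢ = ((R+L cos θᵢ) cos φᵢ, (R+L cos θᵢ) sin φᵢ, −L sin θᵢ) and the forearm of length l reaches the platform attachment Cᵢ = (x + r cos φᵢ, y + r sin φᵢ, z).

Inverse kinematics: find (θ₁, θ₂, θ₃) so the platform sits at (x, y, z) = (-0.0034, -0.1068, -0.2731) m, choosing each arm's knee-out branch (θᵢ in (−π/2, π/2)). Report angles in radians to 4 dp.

arm 1 (φ=0.0°): x'=-0.0034, y'=-0.1068
  A=0.1534, B=-0.2731, C=(l²−L²−A²−y'²−z²)/(2L)=0.0237
  √(A²+B²)=0.3132;  θ1 = -1.0590+1.4952 ≈ 0.4362
φ2=120.0° → target in arm frame (-0.0908, 0.0563)
  A=0.2408, B=-0.2731, C=(l²−L²−A²−y'²−z²)/(2L)=-0.0856
  √(A²+B²)=0.3641;  θ2 = -0.8482+1.8081 ≈ 0.9599
arm 3 (φ=240.0°): x'=0.0942, y'=0.0505
  e−x'=0.0558;  (l²−L²−(e−x')²−y'²−z²)/2L = 0.1457
  θ3 = atan2(B,A) + arccos(C/0.2787) = -0.3482

θ₁ = 0.4362, θ₂ = 0.9599, θ₃ = -0.3482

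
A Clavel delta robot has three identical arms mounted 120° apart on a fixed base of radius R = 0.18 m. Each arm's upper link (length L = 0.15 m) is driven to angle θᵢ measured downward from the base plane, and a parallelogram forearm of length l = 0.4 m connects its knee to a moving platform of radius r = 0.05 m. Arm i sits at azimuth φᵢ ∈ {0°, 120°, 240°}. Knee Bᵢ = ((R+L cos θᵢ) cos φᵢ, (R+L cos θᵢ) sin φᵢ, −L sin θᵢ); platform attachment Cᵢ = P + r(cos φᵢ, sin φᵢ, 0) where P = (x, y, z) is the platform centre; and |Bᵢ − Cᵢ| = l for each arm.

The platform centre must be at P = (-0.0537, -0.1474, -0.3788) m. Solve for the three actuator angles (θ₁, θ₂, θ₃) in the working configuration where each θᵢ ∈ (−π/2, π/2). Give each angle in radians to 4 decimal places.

arm 1 (φ=0.0°): x'=-0.0537, y'=-0.1474
  e−x'=0.1837;  (l²−L²−(e−x')²−y'²−z²)/2L = -0.2049
  γ=atan2(-0.3788,0.1837)=-1.1193;  ψ=arccos(-0.4866)=2.0790;  θ1=γ+ψ≈0.9598
φ2=120.0° → target in arm frame (-0.1008, 0.1202)
  A cos θ + B sin θ = C:  0.2308·cos θ + -0.3788·sin θ = -0.2457
  √(A²+B²)=0.4436;  θ2 = -1.0236+2.1578 ≈ 1.1343
φ3=240.0° → target in arm frame (0.1545, 0.0272)
  A=-0.0245, B=-0.3788, C=(l²−L²−A²−y'²−z²)/(2L)=-0.0244
  γ=atan2(-0.3788,-0.0245)=-1.6354;  ψ=arccos(-0.0644)=1.6352;  θ3=γ+ψ≈-0.0002

θ₁ = 0.9598, θ₂ = 1.1343, θ₃ = -0.0002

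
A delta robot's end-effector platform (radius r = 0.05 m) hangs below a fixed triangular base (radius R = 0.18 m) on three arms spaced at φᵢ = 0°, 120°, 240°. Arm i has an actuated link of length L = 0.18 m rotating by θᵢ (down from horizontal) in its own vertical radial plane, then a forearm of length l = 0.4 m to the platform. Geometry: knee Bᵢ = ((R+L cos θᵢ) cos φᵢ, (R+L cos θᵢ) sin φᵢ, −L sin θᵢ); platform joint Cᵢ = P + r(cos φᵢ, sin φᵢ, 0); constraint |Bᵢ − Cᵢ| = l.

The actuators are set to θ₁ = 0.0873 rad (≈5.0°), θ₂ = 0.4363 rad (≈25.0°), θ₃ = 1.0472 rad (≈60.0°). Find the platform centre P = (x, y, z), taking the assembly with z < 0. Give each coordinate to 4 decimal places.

φ1=0.0°: virtual centre (0.3093, 0.0000, -0.0157), radius l
φ2=120.0°: virtual centre (-0.1466, 0.2539, -0.0761), radius l
S3 = (0.2200·cos240.0°, 0.2200·sin240.0°, -0.1559) = (-0.1100, -0.1905, -0.1559)
subtract pairs → two planes through P
linear system: -0.9118x+0.5077y = -0.0042−-0.1207z; -0.8386x+-0.3811y = -0.0232−-0.2804z
det = 0.7732;  x = 0.0173+-0.2436z,  y = 0.0228+-0.1997z
quadratic in z: (1.0992)z²+(0.1645)z+(-0.0740)=0, √Δ=0.5936 → z ∈ {-0.3448, 0.1952}; z = -0.3448 (taking z<0)
x = 0.1013, y = 0.0917

(0.1013, 0.0917, -0.3448)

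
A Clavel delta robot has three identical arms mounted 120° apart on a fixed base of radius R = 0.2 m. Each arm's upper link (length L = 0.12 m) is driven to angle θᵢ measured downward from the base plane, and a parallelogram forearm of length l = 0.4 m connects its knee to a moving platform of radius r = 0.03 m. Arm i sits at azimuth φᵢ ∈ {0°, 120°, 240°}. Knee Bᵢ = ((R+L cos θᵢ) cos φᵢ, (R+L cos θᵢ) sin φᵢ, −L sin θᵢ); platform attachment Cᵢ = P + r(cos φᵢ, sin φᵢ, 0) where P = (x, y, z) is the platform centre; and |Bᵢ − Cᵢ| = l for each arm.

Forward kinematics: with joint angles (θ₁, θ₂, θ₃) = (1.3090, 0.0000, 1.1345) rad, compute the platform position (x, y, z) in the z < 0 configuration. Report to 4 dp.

(-0.0872, 0.1108, -0.3701)

S1 = (0.2011·cos0.0°, 0.2011·sin0.0°, -0.1159) = (0.2011, 0.0000, -0.1159)
arm 2 at φ=120.0°: (R−r)+L cos θ2 = 0.2900;  S2 = (-0.1450, 0.2511, 0.0000)
arm 3 at φ=240.0°: (R−r)+L cos θ3 = 0.2207;  S3 = (-0.1104, -0.1911, -0.1088)
|S₂|²−|S₁|² = 0.0302;  |S₃|²−|S₁|² = 0.0067
[-0.6921 0.5023 0.2318]·P = 0.0302;  [-0.6228 -0.3823 0.0143]·P = 0.0067
Cramer: x(z) = -0.0258+0.1659z;  y(z) = 0.0246-0.2329z
sphere 1 gives Az²+Bz+C=0 with A=1.0818, B=0.1451, C=-0.0945;  B²−4AC=0.4299;  roots -0.3701, 0.2360;  negative root z = -0.3701
x = -0.0872, y = 0.1108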